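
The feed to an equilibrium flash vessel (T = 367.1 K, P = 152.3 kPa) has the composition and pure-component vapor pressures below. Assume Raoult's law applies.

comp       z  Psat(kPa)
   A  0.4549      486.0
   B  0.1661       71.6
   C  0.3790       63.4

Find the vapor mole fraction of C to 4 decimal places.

Raoult's law: Kᵢ = Pᵢˢᵃᵗ/P = Pᵢˢᵃᵗ/152.3.
  K_A = 486.0/152.3 = 3.191070, K_B = 71.6/152.3 = 0.470125, K_C = 63.4/152.3 = 0.416284
Rachford–Rice: g(β) = Σ zᵢ(Kᵢ−1)/(1+β(Kᵢ−1)) = 0.
Feasibility: ΣzᵢKᵢ = 1.6875, Σzᵢ/Kᵢ = 1.4063 — both > 1, two phases present.
Iterate (Newton) starting at β = 0.47:
  β = 0.4700: g = 0.06897, g' = -0.8580 → β = 0.5504
  β = 0.5504: g = 0.00164, g' = -0.8220 → β = 0.5524
Converged at β = 0.5524.
Compositions from xᵢ = zᵢ/(1+β(Kᵢ−1)), yᵢ = Kᵢxᵢ:
  A: x = 0.2058, y = 0.6567
  B: x = 0.2348, y = 0.1104
  C: x = 0.5594, y = 0.2329

y_C = 0.2329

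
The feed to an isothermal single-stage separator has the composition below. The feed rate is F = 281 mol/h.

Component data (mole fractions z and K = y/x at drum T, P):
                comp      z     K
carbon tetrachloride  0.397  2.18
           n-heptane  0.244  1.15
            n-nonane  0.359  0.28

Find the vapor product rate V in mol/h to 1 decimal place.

V = 107.8 mol/h

Let β = V/F and solve Σ zᵢ(Kᵢ−1)/(1+β(Kᵢ−1)) = 0.
Check two-phase: ΣzᵢKᵢ = 1.247 > 1 and Σzᵢ/Kᵢ = 1.676 > 1, so g(0) = 0.247 > 0 and g(1) = -0.676 < 0.
Iterate (Newton) starting at β = 0.7:
  β = 0.700: g = -0.2315, g' = -0.927 → β = 0.450
  β = 0.450: g = -0.0423, g' = -0.648 → β = 0.385
  β = 0.385: g = -0.0009, g' = -0.623 → β = 0.384
Converged at β = 0.384.
Then V = β·F = 0.3836·281 = 107.8 mol/h and L = F − V = 173.2 mol/h.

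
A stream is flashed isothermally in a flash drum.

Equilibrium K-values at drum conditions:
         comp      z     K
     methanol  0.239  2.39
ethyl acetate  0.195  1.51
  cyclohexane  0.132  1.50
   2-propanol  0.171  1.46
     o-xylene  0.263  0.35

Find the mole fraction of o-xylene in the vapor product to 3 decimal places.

y_o-xylene = 0.182

Material balance + equilibrium reduce to Σ zᵢ(Kᵢ−1)/(1+V/F(Kᵢ−1)) = 0.
g(0) = ΣzᵢKᵢ − 1 = 0.405 and g(1) = 1 − Σzᵢ/Kᵢ = -0.186, so a root lies in (0, 1).
Newton–Raphson from V/F = 0.69:
  V/F = 0.690: g = 0.0419, g' = -0.552 → V/F = 0.766
  V/F = 0.766: g = -0.0021, g' = -0.612 → V/F = 0.762
Converged at V/F = 0.762.
Compositions from xᵢ = zᵢ/(1+V/F(Kᵢ−1)), yᵢ = Kᵢxᵢ:
  methanol: x = 0.116, y = 0.277
  ethyl acetate: x = 0.140, y = 0.212
  cyclohexane: x = 0.096, y = 0.143
  2-propanol: x = 0.127, y = 0.185
  o-xylene: x = 0.521, y = 0.182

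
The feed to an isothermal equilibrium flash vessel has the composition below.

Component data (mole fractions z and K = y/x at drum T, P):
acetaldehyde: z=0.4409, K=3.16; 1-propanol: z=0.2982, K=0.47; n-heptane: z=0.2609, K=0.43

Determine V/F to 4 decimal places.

Rachford–Rice: g(V/F) = Σ zᵢ(Kᵢ−1)/(1+V/F(Kᵢ−1)) = 0.
g(0) = ΣzᵢKᵢ − 1 = 0.6456 and g(1) = 1 − Σzᵢ/Kᵢ = -0.3807, so a root lies in (0, 1).
Newton iteration, V/F⁰ = 0.31:
  V/F = 0.3100: g = 0.20065, g' = -0.9829 → V/F = 0.5141
  V/F = 0.5141: g = 0.02363, g' = -0.7897 → V/F = 0.5441
  V/F = 0.5441: g = 0.00018, g' = -0.7783 → V/F = 0.5443
Converged at V/F = 0.5443.

V/F = 0.5443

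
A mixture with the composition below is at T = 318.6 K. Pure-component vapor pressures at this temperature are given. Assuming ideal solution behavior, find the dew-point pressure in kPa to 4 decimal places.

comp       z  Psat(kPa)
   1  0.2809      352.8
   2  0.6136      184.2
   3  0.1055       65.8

Pdew = 174.4985 kPa

At the dew point ψ → 1, so Σzᵢ/Kᵢ = 1 with Kᵢ = Pᵢˢᵃᵗ/P ⇒ 1/P = Σzᵢ/Pᵢˢᵃᵗ.
1/P = 0.2809/352.8 + 0.6136/184.2 + 0.1055/65.8 = 0.0057307 ⇒ P = 174.4985 kPa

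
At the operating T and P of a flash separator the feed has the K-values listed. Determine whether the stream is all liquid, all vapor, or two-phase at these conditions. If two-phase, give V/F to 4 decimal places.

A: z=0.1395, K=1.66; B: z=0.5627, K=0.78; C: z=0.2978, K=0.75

ΣzᵢKᵢ = 0.8938; Σzᵢ/Kᵢ = 1.2025.
Since ΣzᵢKᵢ < 1 the mixture is below its bubble point — single liquid phase.

all liquid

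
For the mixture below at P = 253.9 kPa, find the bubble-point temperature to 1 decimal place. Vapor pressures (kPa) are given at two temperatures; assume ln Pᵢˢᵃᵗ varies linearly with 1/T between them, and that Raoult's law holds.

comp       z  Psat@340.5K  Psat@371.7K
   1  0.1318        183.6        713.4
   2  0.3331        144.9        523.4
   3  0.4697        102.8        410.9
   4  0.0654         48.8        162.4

T = 356.6 K

Bubble-point temperature: ΣzᵢPᵢˢᵃᵗ(T) = P. Interpolate ln Pᵢˢᵃᵗ = aᵢ + bᵢ/T.
  T = 340.5 K: ΣzᵢPᵢˢᵃᵗ = 123.94 kPa
  T = 371.7 K: ΣzᵢPᵢˢᵃᵗ = 471.99 kPa
  T = 356.1 K: ΣzᵢPᵢˢᵃᵗ = 248.98 kPa
  T = 363.9 K: ΣzᵢPᵢˢᵃᵗ = 345.14 kPa
  T = 360.0 K: ΣzᵢPᵢˢᵃᵗ = 293.65 kPa
  T = 358.1 K: ΣzᵢPᵢˢᵃᵗ = 271.09 kPa
  T = 357.1 K: ΣzᵢPᵢˢᵃᵗ = 259.83 kPa
Interpolating between 356.1 K and 357.1 K gives T ≈ 356.6 K.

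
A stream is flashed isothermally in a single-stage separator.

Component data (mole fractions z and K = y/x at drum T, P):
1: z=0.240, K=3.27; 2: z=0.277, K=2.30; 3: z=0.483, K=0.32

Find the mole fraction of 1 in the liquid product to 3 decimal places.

Let β = V/F and solve Σ zᵢ(Kᵢ−1)/(1+β(Kᵢ−1)) = 0.
Feasibility: ΣzᵢKᵢ = 1.576, Σzᵢ/Kᵢ = 1.703 — both > 1, two phases present.
Newton iteration, β⁰ = 0.58:
  β = 0.580: g = -0.1019, g' = -0.992 → β = 0.477
  β = 0.477: g = -0.0025, g' = -0.953 → β = 0.475
Converged at β = 0.475.
Compositions from xᵢ = zᵢ/(1+β(Kᵢ−1)), yᵢ = Kᵢxᵢ:
  1: x = 0.116, y = 0.378
  2: x = 0.171, y = 0.394
  3: x = 0.713, y = 0.228

x_1 = 0.116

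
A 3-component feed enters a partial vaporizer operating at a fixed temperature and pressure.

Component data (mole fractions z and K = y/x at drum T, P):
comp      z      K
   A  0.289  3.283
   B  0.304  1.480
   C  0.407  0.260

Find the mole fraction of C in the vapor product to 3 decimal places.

y_C = 0.157

Iterate (Newton) starting at ψ = 0.5:
  ψ = 0.500: g = -0.0523, g' = -0.936 → ψ = 0.444
  ψ = 0.444: g = -0.0007, g' = -0.913 → ψ = 0.443
Converged at ψ = 0.443.
Compositions from xᵢ = zᵢ/(1+ψ(Kᵢ−1)), yᵢ = Kᵢxᵢ:
  A: x = 0.144, y = 0.472
  B: x = 0.251, y = 0.371
  C: x = 0.606, y = 0.157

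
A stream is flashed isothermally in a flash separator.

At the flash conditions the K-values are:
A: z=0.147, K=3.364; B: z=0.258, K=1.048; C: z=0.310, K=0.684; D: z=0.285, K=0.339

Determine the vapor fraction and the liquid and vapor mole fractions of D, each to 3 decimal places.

Material balance + equilibrium reduce to Σ zᵢ(Kᵢ−1)/(1+ψ(Kᵢ−1)) = 0.
Feasibility: ΣzᵢKᵢ = 1.074, Σzᵢ/Kᵢ = 1.584 — both > 1, two phases present.
Newton–Raphson from ψ = 0.5:
  ψ = 0.500: g = -0.2264, g' = -0.495 → ψ = 0.042
  ψ = 0.042: g = 0.0352, g' = -0.843 → ψ = 0.084
  ψ = 0.084: g = 0.0022, g' = -0.745 → ψ = 0.087
Converged at ψ = 0.087.
Compositions from xᵢ = zᵢ/(1+ψ(Kᵢ−1)), yᵢ = Kᵢxᵢ:
  A: x = 0.122, y = 0.410
  B: x = 0.257, y = 0.269
  C: x = 0.319, y = 0.218
  D: x = 0.302, y = 0.103

ψ = 0.087, x_D = 0.302, y_D = 0.103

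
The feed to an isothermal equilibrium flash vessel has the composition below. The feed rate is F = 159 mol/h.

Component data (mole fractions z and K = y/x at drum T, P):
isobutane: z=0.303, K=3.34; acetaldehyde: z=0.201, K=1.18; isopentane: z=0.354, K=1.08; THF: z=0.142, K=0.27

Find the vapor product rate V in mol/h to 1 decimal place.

Material balance + equilibrium reduce to Σ zᵢ(Kᵢ−1)/(1+V/F(Kᵢ−1)) = 0.
Feasibility: ΣzᵢKᵢ = 1.670, Σzᵢ/Kᵢ = 1.115 — both > 1, two phases present.
Newton–Raphson from V/F = 0.5:
  V/F = 0.500: g = 0.2239, g' = -0.548 → V/F = 0.909
  V/F = 0.909: g = -0.0238, g' = -0.845 → V/F = 0.881
  V/F = 0.881: g = -0.0010, g' = -0.777 → V/F = 0.879
Converged at V/F = 0.879.
Then V = V/F·F = 0.8795·159 = 139.8 mol/h and L = F − V = 19.2 mol/h.

V = 139.8 mol/h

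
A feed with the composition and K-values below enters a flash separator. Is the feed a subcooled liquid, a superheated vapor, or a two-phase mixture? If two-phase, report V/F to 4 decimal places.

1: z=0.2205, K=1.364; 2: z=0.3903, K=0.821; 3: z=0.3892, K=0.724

ΣzᵢKᵢ = 0.9030; Σzᵢ/Kᵢ = 1.1746.
Since ΣzᵢKᵢ < 1 the mixture is below its bubble point — single liquid phase.

subcooled liquid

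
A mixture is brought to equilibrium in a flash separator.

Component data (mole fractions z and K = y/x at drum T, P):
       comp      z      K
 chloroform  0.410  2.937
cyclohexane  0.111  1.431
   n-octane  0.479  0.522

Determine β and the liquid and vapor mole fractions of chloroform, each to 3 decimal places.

Rachford–Rice: g(β) = Σ zᵢ(Kᵢ−1)/(1+β(Kᵢ−1)) = 0.
Check two-phase: ΣzᵢKᵢ = 1.613 > 1 and Σzᵢ/Kᵢ = 1.135 > 1, so g(0) = 0.613 > 0 and g(1) = -0.135 < 0.
Newton–Raphson from β = 0.53:
  β = 0.530: g = 0.1242, g' = -0.585 → β = 0.742
  β = 0.742: g = 0.0071, g' = -0.534 → β = 0.756
Converged at β = 0.756.
Compositions from xᵢ = zᵢ/(1+β(Kᵢ−1)), yᵢ = Kᵢxᵢ:
  chloroform: x = 0.166, y = 0.489
  cyclohexane: x = 0.084, y = 0.120
  n-octane: x = 0.750, y = 0.391

β = 0.756, x_chloroform = 0.166, y_chloroform = 0.489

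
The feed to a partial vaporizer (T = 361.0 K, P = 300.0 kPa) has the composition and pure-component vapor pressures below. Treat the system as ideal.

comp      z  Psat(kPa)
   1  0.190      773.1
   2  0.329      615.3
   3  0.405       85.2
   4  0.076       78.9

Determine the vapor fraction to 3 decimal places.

Raoult's law: Kᵢ = Pᵢˢᵃᵗ/P = Pᵢˢᵃᵗ/300.0.
  K_1 = 773.1/300.0 = 2.57700, K_2 = 615.3/300.0 = 2.05100, K_3 = 85.2/300.0 = 0.28400, K_4 = 78.9/300.0 = 0.26300
Material balance + equilibrium reduce to Σ zᵢ(Kᵢ−1)/(1+ψ(Kᵢ−1)) = 0.
Feasibility: ΣzᵢKᵢ = 1.299, Σzᵢ/Kᵢ = 1.949 — both > 1, two phases present.
Iterate (Newton) starting at ψ = 0.63:
  ψ = 0.630: g = -0.2745, g' = -1.083 → ψ = 0.377
  ψ = 0.377: g = -0.0389, g' = -0.841 → ψ = 0.330
Converged at ψ = 0.330.

ψ = 0.330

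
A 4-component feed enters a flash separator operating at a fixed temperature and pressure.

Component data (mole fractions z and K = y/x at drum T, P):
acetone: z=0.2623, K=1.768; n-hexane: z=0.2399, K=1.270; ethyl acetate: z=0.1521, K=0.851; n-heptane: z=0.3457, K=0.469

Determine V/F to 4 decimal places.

Newton–Raphson from V/F = 0.5:
  V/F = 0.5000: g = -0.07179, g' = -0.2790 → V/F = 0.2427
  V/F = 0.2427: g = -0.00364, g' = -0.2574 → V/F = 0.2285
Converged at V/F = 0.2285.

V/F = 0.2285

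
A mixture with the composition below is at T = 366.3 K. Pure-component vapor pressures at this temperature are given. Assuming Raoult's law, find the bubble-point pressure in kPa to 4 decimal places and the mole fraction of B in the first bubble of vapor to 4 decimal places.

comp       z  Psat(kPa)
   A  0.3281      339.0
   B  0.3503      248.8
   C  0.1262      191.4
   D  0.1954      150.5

Pbub = 251.9429 kPa, y_B = 0.3459

At the bubble point ψ → 0, so ΣzᵢKᵢ = 1 with Kᵢ = Pᵢˢᵃᵗ/P ⇒ P = ΣzᵢPᵢˢᵃᵗ.
P = 0.3281·339.0 + 0.3503·248.8 + 0.1262·191.4 + 0.1954·150.5 = 251.9429 kPa
yᵢ = zᵢPᵢˢᵃᵗ/P ⇒ y_B = 0.3503·248.8/251.9429 = 0.3459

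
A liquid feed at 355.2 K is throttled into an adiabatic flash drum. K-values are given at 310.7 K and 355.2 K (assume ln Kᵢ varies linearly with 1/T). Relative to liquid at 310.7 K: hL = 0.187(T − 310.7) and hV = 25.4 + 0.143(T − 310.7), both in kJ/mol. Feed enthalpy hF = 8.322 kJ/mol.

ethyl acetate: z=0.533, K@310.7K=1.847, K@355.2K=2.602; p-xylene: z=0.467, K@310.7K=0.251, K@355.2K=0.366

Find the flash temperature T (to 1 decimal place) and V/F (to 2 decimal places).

T = 319.8 K, V/F = 0.26

Adiabatic flash: solve Rachford–Rice at each trial T, then check hF = ψ·hV(T) + (1−ψ)·hL(T).
  T = 310.7 K: K = (1.847, 0.251), RR gives ψ = 0.160, H_out = 4.071 kJ/mol
  T = 355.2 K: K = (2.602, 0.366), RR gives ψ = 0.549, H_out = 21.195 kJ/mol
  T = 332.9 K: K = (2.217, 0.307), RR gives ψ = 0.385, H_out = 13.556 kJ/mol
  T = 321.8 K: K = (2.030, 0.278), RR gives ψ = 0.285, H_out = 9.181 kJ/mol
  T = 316.2 K: K = (1.937, 0.264), RR gives ψ = 0.226, H_out = 6.721 kJ/mol
  T = 319.0 K: K = (1.983, 0.271), RR gives ψ = 0.257, H_out = 7.977 kJ/mol
  T = 320.4 K: K = (2.006, 0.275), RR gives ψ = 0.271, H_out = 8.585 kJ/mol
Linear interpolation between T = 319.0 (H_out = 7.977) and T = 320.4 (H_out = 8.585) on hF = 8.322 gives T ≈ 319.8 K, at which ψ = 0.26.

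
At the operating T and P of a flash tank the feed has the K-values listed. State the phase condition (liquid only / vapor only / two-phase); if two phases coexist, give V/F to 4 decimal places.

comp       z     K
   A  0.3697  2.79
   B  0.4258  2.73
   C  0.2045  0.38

ΣzᵢKᵢ = 2.2716; Σzᵢ/Kᵢ = 0.8266.
Since Σzᵢ/Kᵢ < 1 the mixture is above its dew point — single vapor phase.

vapor only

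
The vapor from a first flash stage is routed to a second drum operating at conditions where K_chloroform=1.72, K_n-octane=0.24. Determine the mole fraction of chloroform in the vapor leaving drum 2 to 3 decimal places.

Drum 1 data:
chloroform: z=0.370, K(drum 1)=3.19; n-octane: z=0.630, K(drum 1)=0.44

y_chloroform (drum 2) = 0.883

Drum 1:
Binary case is linear: z₁(K₁−1)(1+ψ₁(K₂−1)) + z₂(K₂−1)(1+ψ₁(K₁−1)) = 0
⇒ ψ₁ = [z₁(K₁−1)+z₂(K₂−1)] / [−(K₁−1)(K₂−1)] = 0.4575/1.2264 = 0.373
Drum-1 compositions:
  chloroform: x = 0.204, y = 0.650
  n-octane: x = 0.796, y = 0.350
Drum-2 feed = drum-1 vapor: z₂ = (0.6496, 0.3504).
Drum 2:
Binary case is linear: z₁(K₁−1)(1+ψ₂(K₂−1)) + z₂(K₂−1)(1+ψ₂(K₁−1)) = 0
⇒ ψ₂ = [z₁(K₁−1)+z₂(K₂−1)] / [−(K₁−1)(K₂−1)] = 0.2014/0.5472 = 0.368
  chloroform: x = 0.514, y = 0.883
  n-octane: x = 0.486, y = 0.117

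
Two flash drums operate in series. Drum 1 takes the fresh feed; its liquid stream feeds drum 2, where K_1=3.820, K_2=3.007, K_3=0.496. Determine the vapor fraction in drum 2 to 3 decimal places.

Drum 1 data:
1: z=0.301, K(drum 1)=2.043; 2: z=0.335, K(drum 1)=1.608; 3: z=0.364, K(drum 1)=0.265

V/F (drum 2) = 0.726

Drum 1:
Material balance + equilibrium reduce to Σ zᵢ(Kᵢ−1)/(1+ψ₁(Kᵢ−1)) = 0.
g(0) = ΣzᵢKᵢ − 1 = 0.250 and g(1) = 1 − Σzᵢ/Kᵢ = -0.729, so a root lies in (0, 1).
Iterate (Newton) starting at ψ₁ = 0.33:
  ψ₁ = 0.330: g = 0.0500, g' = -0.610 → ψ₁ = 0.412
  ψ₁ = 0.412: g = -0.0013, g' = -0.644 → ψ₁ = 0.410
Converged at ψ₁ = 0.410.
Drum-1 compositions:
  1: x = 0.211, y = 0.431
  2: x = 0.268, y = 0.431
  3: x = 0.521, y = 0.138
Drum-2 feed = drum-1 liquid: z₂ = (0.2108, 0.2682, 0.5210).
Drum 2:
Material balance + equilibrium reduce to Σ zᵢ(Kᵢ−1)/(1+ψ₂(Kᵢ−1)) = 0.
Check two-phase: ΣzᵢKᵢ = 1.870 > 1 and Σzᵢ/Kᵢ = 1.195 > 1, so g(0) = 0.870 > 0 and g(1) = -0.195 < 0.
Newton–Raphson from ψ₂ = 0.5:
  ψ₂ = 0.500: g = 0.1643, g' = -0.794 → ψ₂ = 0.707
  ψ₂ = 0.707: g = 0.0133, g' = -0.691 → ψ₂ = 0.726
Converged at ψ₂ = 0.726.
  1: x = 0.069, y = 0.264
  2: x = 0.109, y = 0.328
  3: x = 0.822, y = 0.408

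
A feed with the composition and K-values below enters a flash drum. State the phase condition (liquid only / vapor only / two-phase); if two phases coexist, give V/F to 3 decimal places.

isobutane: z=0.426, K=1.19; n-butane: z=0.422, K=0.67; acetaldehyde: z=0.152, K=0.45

liquid only

ΣzᵢKᵢ = 0.858; Σzᵢ/Kᵢ = 1.326.
Since ΣzᵢKᵢ < 1 the mixture is below its bubble point — single liquid phase.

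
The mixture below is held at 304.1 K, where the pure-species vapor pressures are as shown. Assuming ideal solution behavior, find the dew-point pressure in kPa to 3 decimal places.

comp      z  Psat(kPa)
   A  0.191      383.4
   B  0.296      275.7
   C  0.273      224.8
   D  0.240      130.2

At the dew point ψ → 1, so Σzᵢ/Kᵢ = 1 with Kᵢ = Pᵢˢᵃᵗ/P ⇒ 1/P = Σzᵢ/Pᵢˢᵃᵗ.
1/P = 0.191/383.4 + 0.296/275.7 + 0.273/224.8 + 0.240/130.2 = 0.004630 ⇒ P = 216.004 kPa

Pdew = 216.004 kPa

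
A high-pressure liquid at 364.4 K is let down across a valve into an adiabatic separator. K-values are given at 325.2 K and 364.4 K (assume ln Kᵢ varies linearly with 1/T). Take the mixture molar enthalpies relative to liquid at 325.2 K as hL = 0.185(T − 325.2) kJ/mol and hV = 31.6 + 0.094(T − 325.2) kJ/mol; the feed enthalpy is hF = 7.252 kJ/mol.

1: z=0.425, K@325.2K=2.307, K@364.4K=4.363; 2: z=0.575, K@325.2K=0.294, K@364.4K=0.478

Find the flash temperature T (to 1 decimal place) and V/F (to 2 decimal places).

Adiabatic flash: solve Rachford–Rice at each trial T, then check hF = ψ·hV(T) + (1−ψ)·hL(T).
  T = 325.2 K: K = (2.307, 0.294), RR gives ψ = 0.162, H_out = 5.121 kJ/mol
  T = 364.4 K: K = (4.363, 0.478), RR gives ψ = 0.643, H_out = 25.283 kJ/mol
  T = 344.8 K: K = (3.231, 0.380), RR gives ψ = 0.428, H_out = 16.382 kJ/mol
  T = 335.0 K: K = (2.743, 0.336), RR gives ψ = 0.310, H_out = 11.327 kJ/mol
  T = 330.1 K: K = (2.519, 0.314), RR gives ψ = 0.241, H_out = 8.426 kJ/mol
  T = 327.6 K: K = (2.409, 0.304), RR gives ψ = 0.203, H_out = 6.800 kJ/mol
  T = 328.9 K: K = (2.466, 0.309), RR gives ψ = 0.223, H_out = 7.660 kJ/mol
Linear interpolation between T = 327.6 (H_out = 6.800) and T = 328.9 (H_out = 7.660) on hF = 7.252 gives T ≈ 328.3 K, at which ψ = 0.21.

T = 328.3 K, V/F = 0.21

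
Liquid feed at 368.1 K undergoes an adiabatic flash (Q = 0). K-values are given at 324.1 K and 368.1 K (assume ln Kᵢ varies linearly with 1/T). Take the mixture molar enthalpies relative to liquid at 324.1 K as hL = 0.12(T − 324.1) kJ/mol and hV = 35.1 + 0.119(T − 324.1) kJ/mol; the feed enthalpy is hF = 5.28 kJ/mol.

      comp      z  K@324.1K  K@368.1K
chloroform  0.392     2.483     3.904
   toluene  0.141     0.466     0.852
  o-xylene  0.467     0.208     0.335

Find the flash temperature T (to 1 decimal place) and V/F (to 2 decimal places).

T = 326.0 K, V/F = 0.14

Adiabatic flash: solve Rachford–Rice at each trial T, then check hF = ψ·hV(T) + (1−ψ)·hL(T).
  T = 324.1 K: K = (2.483, 0.466, 0.208), RR gives ψ = 0.124, H_out = 4.361 kJ/mol
  T = 368.1 K: K = (3.904, 0.852, 0.335), RR gives ψ = 0.477, H_out = 22.001 kJ/mol
  T = 346.1 K: K = (3.159, 0.642, 0.268), RR gives ψ = 0.317, H_out = 13.772 kJ/mol
  T = 335.1 K: K = (2.812, 0.550, 0.237), RR gives ψ = 0.229, H_out = 9.338 kJ/mol
  T = 329.6 K: K = (2.645, 0.507, 0.222), RR gives ψ = 0.179, H_out = 6.941 kJ/mol
  T = 326.9 K: K = (2.565, 0.487, 0.215), RR gives ψ = 0.153, H_out = 5.701 kJ/mol
  T = 325.5 K: K = (2.524, 0.476, 0.212), RR gives ψ = 0.139, H_out = 5.039 kJ/mol
Linear interpolation between T = 325.5 (H_out = 5.039) and T = 326.9 (H_out = 5.701) on hF = 5.28 gives T ≈ 326.0 K, at which ψ = 0.14.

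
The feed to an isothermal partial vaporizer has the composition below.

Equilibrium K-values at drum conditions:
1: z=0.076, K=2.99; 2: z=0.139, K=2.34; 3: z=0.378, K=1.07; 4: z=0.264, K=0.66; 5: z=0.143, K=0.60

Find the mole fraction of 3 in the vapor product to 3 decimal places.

y_3 = 0.387

Material balance + equilibrium reduce to Σ zᵢ(Kᵢ−1)/(1+V/F(Kᵢ−1)) = 0.
g(0) = ΣzᵢKᵢ − 1 = 0.217 and g(1) = 1 − Σzᵢ/Kᵢ = -0.076, so a root lies in (0, 1).
Newton–Raphson from V/F = 0.5:
  V/F = 0.500: g = 0.0333, g' = -0.247 → V/F = 0.635
  V/F = 0.635: g = 0.0017, g' = -0.224 → V/F = 0.642
Converged at V/F = 0.642.
Compositions from xᵢ = zᵢ/(1+V/F(Kᵢ−1)), yᵢ = Kᵢxᵢ:
  1: x = 0.033, y = 0.100
  2: x = 0.075, y = 0.175
  3: x = 0.362, y = 0.387
  4: x = 0.338, y = 0.223
  5: x = 0.192, y = 0.115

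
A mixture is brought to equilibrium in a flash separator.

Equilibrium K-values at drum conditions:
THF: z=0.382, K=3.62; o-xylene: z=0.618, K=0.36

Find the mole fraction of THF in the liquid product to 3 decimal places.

Iterate (Newton) starting at ψ = 0.5:
  ψ = 0.500: g = -0.1484, g' = -1.039 → ψ = 0.357
  ψ = 0.357: g = 0.0043, g' = -1.125 → ψ = 0.361
Converged at ψ = 0.361.
Compositions from xᵢ = zᵢ/(1+ψ(Kᵢ−1)), yᵢ = Kᵢxᵢ:
  THF: x = 0.196, y = 0.711
  o-xylene: x = 0.804, y = 0.289

x_THF = 0.196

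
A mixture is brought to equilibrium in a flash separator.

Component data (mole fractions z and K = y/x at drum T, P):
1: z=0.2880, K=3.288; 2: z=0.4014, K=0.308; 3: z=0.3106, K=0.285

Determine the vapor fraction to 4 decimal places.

Newton iteration, ψ⁰ = 0.66:
  ψ = 0.6600: g = -0.66929, g' = -1.4599 → ψ = 0.2015
  ψ = 0.2015: g = -0.13128, g' = -1.1825 → ψ = 0.0905
  ψ = 0.0905: g = 0.01209, g' = -1.4349 → ψ = 0.0990
Converged at ψ = 0.0990.

ψ = 0.0990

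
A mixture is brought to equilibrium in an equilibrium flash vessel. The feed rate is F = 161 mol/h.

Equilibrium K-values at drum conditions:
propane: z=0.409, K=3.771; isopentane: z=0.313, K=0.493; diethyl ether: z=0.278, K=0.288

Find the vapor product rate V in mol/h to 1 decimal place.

V = 73.6 mol/h

Iterate (Newton) starting at β = 0.4:
  β = 0.400: g = 0.0617, g' = -1.109 → β = 0.456
  β = 0.456: g = 0.0015, g' = -1.058 → β = 0.457
Converged at β = 0.457.
Then V = β·F = 0.4571·161 = 73.6 mol/h and L = F − V = 87.4 mol/h.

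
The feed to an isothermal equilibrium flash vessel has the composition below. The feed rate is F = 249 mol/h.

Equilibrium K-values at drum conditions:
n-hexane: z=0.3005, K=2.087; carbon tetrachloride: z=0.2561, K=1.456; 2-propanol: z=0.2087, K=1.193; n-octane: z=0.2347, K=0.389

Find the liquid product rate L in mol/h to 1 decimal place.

Material balance + equilibrium reduce to Σ zᵢ(Kᵢ−1)/(1+β(Kᵢ−1)) = 0.
Feasibility: ΣzᵢKᵢ = 1.3403, Σzᵢ/Kᵢ = 1.0982 — both > 1, two phases present.
Newton–Raphson from β = 0.65:
  β = 0.6500: g = 0.07940, g' = -0.4008 → β = 0.8481
  β = 0.8481: g = -0.00884, g' = -0.5070 → β = 0.8307
  β = 0.8307: g = -0.00012, g' = -0.4931 → β = 0.8304
Converged at β = 0.8304.
Then V = β·F = 0.8304·249 = 206.8 mol/h and L = F − V = 42.2 mol/h.

L = 42.2 mol/h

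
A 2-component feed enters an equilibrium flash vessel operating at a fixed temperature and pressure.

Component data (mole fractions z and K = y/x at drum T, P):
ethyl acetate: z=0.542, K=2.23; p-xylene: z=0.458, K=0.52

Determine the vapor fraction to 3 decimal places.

Let ψ = V/F and solve Σ zᵢ(Kᵢ−1)/(1+ψ(Kᵢ−1)) = 0.
Check two-phase: ΣzᵢKᵢ = 1.447 > 1 and Σzᵢ/Kᵢ = 1.124 > 1, so g(0) = 0.447 > 0 and g(1) = -0.124 < 0.
Binary case is linear: z₁(K₁−1)(1+ψ(K₂−1)) + z₂(K₂−1)(1+ψ(K₁−1)) = 0
⇒ ψ = [z₁(K₁−1)+z₂(K₂−1)] / [−(K₁−1)(K₂−1)] = 0.4468/0.5904 = 0.757

ψ = 0.757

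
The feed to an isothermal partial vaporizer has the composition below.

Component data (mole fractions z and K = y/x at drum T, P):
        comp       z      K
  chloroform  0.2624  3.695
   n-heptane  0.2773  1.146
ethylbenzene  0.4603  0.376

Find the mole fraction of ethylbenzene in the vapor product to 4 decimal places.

Rachford–Rice: g(β) = Σ zᵢ(Kᵢ−1)/(1+β(Kᵢ−1)) = 0.
g(0) = ΣzᵢKᵢ − 1 = 0.4604 and g(1) = 1 − Σzᵢ/Kᵢ = -0.5372, so a root lies in (0, 1).
Newton–Raphson from β = 0.5:
  β = 0.5000: g = -0.07851, g' = -0.7296 → β = 0.3924
  β = 0.3924: g = 0.00163, g' = -0.7698 → β = 0.3945
Converged at β = 0.3945.
Compositions from xᵢ = zᵢ/(1+β(Kᵢ−1)), yᵢ = Kᵢxᵢ:
  chloroform: x = 0.1272, y = 0.4699
  n-heptane: x = 0.2622, y = 0.3005
  ethylbenzene: x = 0.6106, y = 0.2296

y_ethylbenzene = 0.2296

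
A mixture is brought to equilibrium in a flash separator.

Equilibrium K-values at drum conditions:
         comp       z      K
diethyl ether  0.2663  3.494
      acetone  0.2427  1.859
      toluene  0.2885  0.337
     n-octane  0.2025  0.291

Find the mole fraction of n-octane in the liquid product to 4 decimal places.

x_n-octane = 0.2909

Rachford–Rice: g(ψ) = Σ zᵢ(Kᵢ−1)/(1+ψ(Kᵢ−1)) = 0.
Check two-phase: ΣzᵢKᵢ = 1.5378 > 1 and Σzᵢ/Kᵢ = 1.7587 > 1, so g(0) = 0.5378 > 0 and g(1) = -0.7587 < 0.
Iterate (Newton) starting at ψ = 0.59:
  ψ = 0.5900: g = -0.15390, g' = -0.9930 → ψ = 0.4350
  ψ = 0.4350: g = -0.00609, g' = -0.9392 → ψ = 0.4285
Converged at ψ = 0.4285.
Compositions from xᵢ = zᵢ/(1+ψ(Kᵢ−1)), yᵢ = Kᵢxᵢ:
  diethyl ether: x = 0.1287, y = 0.4498
  acetone: x = 0.1774, y = 0.3298
  toluene: x = 0.4030, y = 0.1358
  n-octane: x = 0.2909, y = 0.0846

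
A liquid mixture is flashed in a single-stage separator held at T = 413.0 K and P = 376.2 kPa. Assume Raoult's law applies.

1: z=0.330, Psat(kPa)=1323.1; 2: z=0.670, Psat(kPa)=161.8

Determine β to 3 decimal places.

β = 0.313

Raoult's law: Kᵢ = Pᵢˢᵃᵗ/P = Pᵢˢᵃᵗ/376.2.
  K_1 = 1323.1/376.2 = 3.51701, K_2 = 161.8/376.2 = 0.43009
Rachford–Rice: g(β) = Σ zᵢ(Kᵢ−1)/(1+β(Kᵢ−1)) = 0.
Feasibility: ΣzᵢKᵢ = 1.449, Σzᵢ/Kᵢ = 1.652 — both > 1, two phases present.
Binary case is linear: z₁(K₁−1)(1+β(K₂−1)) + z₂(K₂−1)(1+β(K₁−1)) = 0
⇒ β = [z₁(K₁−1)+z₂(K₂−1)] / [−(K₁−1)(K₂−1)] = 0.4488/1.4345 = 0.313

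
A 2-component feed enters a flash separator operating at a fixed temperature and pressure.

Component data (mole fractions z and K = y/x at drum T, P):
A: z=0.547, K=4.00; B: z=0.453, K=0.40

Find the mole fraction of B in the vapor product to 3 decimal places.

y_B = 0.333

Let ψ = V/F and solve Σ zᵢ(Kᵢ−1)/(1+ψ(Kᵢ−1)) = 0.
Feasibility: ΣzᵢKᵢ = 2.369, Σzᵢ/Kᵢ = 1.269 — both > 1, two phases present.
Binary case is linear: z₁(K₁−1)(1+ψ(K₂−1)) + z₂(K₂−1)(1+ψ(K₁−1)) = 0
⇒ ψ = [z₁(K₁−1)+z₂(K₂−1)] / [−(K₁−1)(K₂−1)] = 1.3692/1.8000 = 0.761
Compositions from xᵢ = zᵢ/(1+ψ(Kᵢ−1)), yᵢ = Kᵢxᵢ:
  A: x = 0.167, y = 0.667
  B: x = 0.833, y = 0.333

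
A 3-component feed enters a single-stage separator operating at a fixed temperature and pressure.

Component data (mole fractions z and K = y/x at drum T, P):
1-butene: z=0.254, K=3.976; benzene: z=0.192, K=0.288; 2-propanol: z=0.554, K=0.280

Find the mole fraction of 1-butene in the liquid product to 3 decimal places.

Rachford–Rice: g(ψ) = Σ zᵢ(Kᵢ−1)/(1+ψ(Kᵢ−1)) = 0.
Check two-phase: ΣzᵢKᵢ = 1.220 > 1 and Σzᵢ/Kᵢ = 2.709 > 1, so g(0) = 0.220 > 0 and g(1) = -1.709 < 0.
Iterate (Newton) starting at ψ = 0.48:
  ψ = 0.480: g = -0.5060, g' = -1.277 → ψ = 0.084
  ψ = 0.084: g = 0.0353, g' = -1.877 → ψ = 0.103
Converged at ψ = 0.103.
Compositions from xᵢ = zᵢ/(1+ψ(Kᵢ−1)), yᵢ = Kᵢxᵢ:
  1-butene: x = 0.194, y = 0.773
  benzene: x = 0.207, y = 0.060
  2-propanol: x = 0.598, y = 0.168

x_1-butene = 0.194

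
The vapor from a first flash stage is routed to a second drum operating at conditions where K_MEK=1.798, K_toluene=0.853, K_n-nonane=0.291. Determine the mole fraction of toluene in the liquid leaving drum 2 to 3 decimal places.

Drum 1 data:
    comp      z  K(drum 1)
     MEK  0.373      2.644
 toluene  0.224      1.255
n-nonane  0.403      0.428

Drum 1:
Material balance + equilibrium reduce to Σ zᵢ(Kᵢ−1)/(1+ψ₁(Kᵢ−1)) = 0.
g(0) = ΣzᵢKᵢ − 1 = 0.440 and g(1) = 1 − Σzᵢ/Kᵢ = -0.261, so a root lies in (0, 1).
Iterate (Newton) starting at ψ₁ = 0.5:
  ψ₁ = 0.500: g = 0.0644, g' = -0.574 → ψ₁ = 0.612
  ψ₁ = 0.612: g = 0.0003, g' = -0.574 → ψ₁ = 0.613
Converged at ψ₁ = 0.613.
Drum-1 compositions:
  MEK: x = 0.186, y = 0.491
  toluene: x = 0.194, y = 0.243
  n-nonane: x = 0.620, y = 0.266
Drum-2 feed = drum-1 vapor: z₂ = (0.4913, 0.2431, 0.2656).
Drum 2:
Newton–Raphson from ψ₂ = 0.4:
  ψ₂ = 0.400: g = -0.0036, g' = -0.446 → ψ₂ = 0.392
Converged at ψ₂ = 0.392.
  MEK: x = 0.374, y = 0.673
  toluene: x = 0.258, y = 0.220
  n-nonane: x = 0.368, y = 0.107

x_toluene (drum 2) = 0.258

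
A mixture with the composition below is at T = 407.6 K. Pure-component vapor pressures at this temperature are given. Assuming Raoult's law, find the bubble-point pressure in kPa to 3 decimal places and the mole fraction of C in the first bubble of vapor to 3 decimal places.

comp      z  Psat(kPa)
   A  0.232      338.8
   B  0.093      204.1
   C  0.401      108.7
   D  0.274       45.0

At the bubble point ψ → 0, so ΣzᵢKᵢ = 1 with Kᵢ = Pᵢˢᵃᵗ/P ⇒ P = ΣzᵢPᵢˢᵃᵗ.
P = 0.232·338.8 + 0.093·204.1 + 0.401·108.7 + 0.274·45.0 = 153.502 kPa
yᵢ = zᵢPᵢˢᵃᵗ/P ⇒ y_C = 0.401·108.7/153.502 = 0.284

Pbub = 153.502 kPa, y_C = 0.284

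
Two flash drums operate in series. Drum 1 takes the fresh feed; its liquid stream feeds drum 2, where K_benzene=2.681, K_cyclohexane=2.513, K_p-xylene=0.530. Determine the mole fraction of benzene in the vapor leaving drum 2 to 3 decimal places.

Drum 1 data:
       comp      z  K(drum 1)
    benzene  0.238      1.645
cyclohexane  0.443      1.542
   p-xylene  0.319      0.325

Drum 1:
Rachford–Rice: g(ψ₁) = Σ zᵢ(Kᵢ−1)/(1+ψ₁(Kᵢ−1)) = 0.
Check two-phase: ΣzᵢKᵢ = 1.178 > 1 and Σzᵢ/Kᵢ = 1.414 > 1, so g(0) = 0.178 > 0 and g(1) = -0.414 < 0.
Newton iteration, ψ₁⁰ = 0.34:
  ψ₁ = 0.340: g = 0.0492, g' = -0.404 → ψ₁ = 0.462
  ψ₁ = 0.462: g = -0.0025, g' = -0.449 → ψ₁ = 0.456
Converged at ψ₁ = 0.456.
Drum-1 compositions:
  benzene: x = 0.184, y = 0.303
  cyclohexane: x = 0.355, y = 0.548
  p-xylene: x = 0.461, y = 0.150
Drum-2 feed = drum-1 liquid: z₂ = (0.1839, 0.3552, 0.4609).
Drum 2:
Let ψ₂ = V/F and solve Σ zᵢ(Kᵢ−1)/(1+ψ₂(Kᵢ−1)) = 0.
Check two-phase: ΣzᵢKᵢ = 1.630 > 1 and Σzᵢ/Kᵢ = 1.080 > 1, so g(0) = 0.630 > 0 and g(1) = -0.080 < 0.
Iterate (Newton) starting at ψ₂ = 0.5:
  ψ₂ = 0.500: g = 0.1907, g' = -0.591 → ψ₂ = 0.823
  ψ₂ = 0.823: g = 0.0159, g' = -0.524 → ψ₂ = 0.853
Converged at ψ₂ = 0.853.
  benzene: x = 0.076, y = 0.203
  cyclohexane: x = 0.155, y = 0.390
  p-xylene: x = 0.769, y = 0.408

y_benzene (drum 2) = 0.203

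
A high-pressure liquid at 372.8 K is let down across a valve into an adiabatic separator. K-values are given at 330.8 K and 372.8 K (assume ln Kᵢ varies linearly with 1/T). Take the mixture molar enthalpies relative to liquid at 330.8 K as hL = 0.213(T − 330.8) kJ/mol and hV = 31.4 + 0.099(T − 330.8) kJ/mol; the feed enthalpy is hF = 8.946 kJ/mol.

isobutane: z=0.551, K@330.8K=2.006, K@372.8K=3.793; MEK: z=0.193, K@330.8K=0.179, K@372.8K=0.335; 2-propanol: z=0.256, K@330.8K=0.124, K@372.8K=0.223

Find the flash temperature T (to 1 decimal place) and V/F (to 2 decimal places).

Adiabatic flash: solve Rachford–Rice at each trial T, then check hF = ψ·hV(T) + (1−ψ)·hL(T).
  T = 330.8 K: K = (2.006, 0.179, 0.124), RR gives ψ = 0.200, H_out = 6.280 kJ/mol
  T = 372.8 K: K = (3.793, 0.335, 0.223), RR gives ψ = 0.592, H_out = 24.699 kJ/mol
  T = 351.8 K: K = (2.811, 0.250, 0.169), RR gives ψ = 0.443, H_out = 17.327 kJ/mol
  T = 341.3 K: K = (2.387, 0.212, 0.146), RR gives ψ = 0.343, H_out = 12.602 kJ/mol
  T = 336.1 K: K = (2.193, 0.195, 0.135), RR gives ψ = 0.280, H_out = 9.750 kJ/mol
  T = 333.5 K: K = (2.100, 0.187, 0.129), RR gives ψ = 0.243, H_out = 8.133 kJ/mol
  T = 334.8 K: K = (2.146, 0.191, 0.132), RR gives ψ = 0.262, H_out = 8.960 kJ/mol
Linear interpolation between T = 333.5 (H_out = 8.133) and T = 334.8 (H_out = 8.960) on hF = 8.946 gives T ≈ 334.8 K, at which ψ = 0.26.

T = 334.8 K, V/F = 0.26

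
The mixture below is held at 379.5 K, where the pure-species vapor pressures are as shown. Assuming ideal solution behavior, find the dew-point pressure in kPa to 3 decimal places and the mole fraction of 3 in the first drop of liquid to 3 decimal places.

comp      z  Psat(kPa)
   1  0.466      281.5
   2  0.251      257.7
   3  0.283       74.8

Pdew = 155.937 kPa, x_3 = 0.590

At the dew point ψ → 1, so Σzᵢ/Kᵢ = 1 with Kᵢ = Pᵢˢᵃᵗ/P ⇒ 1/P = Σzᵢ/Pᵢˢᵃᵗ.
1/P = 0.466/281.5 + 0.251/257.7 + 0.283/74.8 = 0.006413 ⇒ P = 155.937 kPa
xᵢ = zᵢP/Pᵢˢᵃᵗ ⇒ x_3 = 0.283·155.937/74.8 = 0.590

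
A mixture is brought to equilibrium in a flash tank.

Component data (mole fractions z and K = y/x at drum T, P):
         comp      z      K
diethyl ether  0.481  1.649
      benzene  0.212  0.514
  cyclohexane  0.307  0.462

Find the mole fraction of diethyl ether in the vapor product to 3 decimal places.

Let β = V/F and solve Σ zᵢ(Kᵢ−1)/(1+β(Kᵢ−1)) = 0.
Check two-phase: ΣzᵢKᵢ = 1.044 > 1 and Σzᵢ/Kᵢ = 1.369 > 1, so g(0) = 0.044 > 0 and g(1) = -0.369 < 0.
Newton–Raphson from β = 0.56:
  β = 0.560: g = -0.1490, g' = -0.386 → β = 0.174
  β = 0.174: g = -0.0141, g' = -0.331 → β = 0.131
Converged at β = 0.131.
Compositions from xᵢ = zᵢ/(1+β(Kᵢ−1)), yᵢ = Kᵢxᵢ:
  diethyl ether: x = 0.443, y = 0.731
  benzene: x = 0.226, y = 0.116
  cyclohexane: x = 0.330, y = 0.153

y_diethyl ether = 0.731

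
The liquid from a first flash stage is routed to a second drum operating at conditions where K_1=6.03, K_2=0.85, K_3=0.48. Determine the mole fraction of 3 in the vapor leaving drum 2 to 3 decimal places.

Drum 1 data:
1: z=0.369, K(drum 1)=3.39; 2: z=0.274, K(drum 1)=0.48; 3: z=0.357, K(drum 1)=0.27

y_3 (drum 2) = 0.279

Drum 1:
Material balance + equilibrium reduce to Σ zᵢ(Kᵢ−1)/(1+ψ₁(Kᵢ−1)) = 0.
g(0) = ΣzᵢKᵢ − 1 = 0.479 and g(1) = 1 − Σzᵢ/Kᵢ = -1.002, so a root lies in (0, 1).
Newton–Raphson from ψ₁ = 0.34:
  ψ₁ = 0.340: g = -0.0332, g' = -1.087 → ψ₁ = 0.309
  ψ₁ = 0.309: g = 0.0005, g' = -1.119 → ψ₁ = 0.310
Converged at ψ₁ = 0.310.
Drum-1 compositions:
  1: x = 0.212, y = 0.719
  2: x = 0.327, y = 0.157
  3: x = 0.461, y = 0.125
Drum-2 feed = drum-1 liquid: z₂ = (0.2120, 0.3266, 0.4614).
Drum 2:
Material balance + equilibrium reduce to Σ zᵢ(Kᵢ−1)/(1+ψ₂(Kᵢ−1)) = 0.
Check two-phase: ΣzᵢKᵢ = 1.777 > 1 and Σzᵢ/Kᵢ = 1.381 > 1, so g(0) = 0.777 > 0 and g(1) = -0.381 < 0.
Newton iteration, ψ₂⁰ = 0.49:
  ψ₂ = 0.490: g = -0.0671, g' = -0.680 → ψ₂ = 0.391
  ψ₂ = 0.391: g = 0.0059, g' = -0.814 → ψ₂ = 0.399
Converged at ψ₂ = 0.399.
  1: x = 0.071, y = 0.425
  2: x = 0.347, y = 0.295
  3: x = 0.582, y = 0.279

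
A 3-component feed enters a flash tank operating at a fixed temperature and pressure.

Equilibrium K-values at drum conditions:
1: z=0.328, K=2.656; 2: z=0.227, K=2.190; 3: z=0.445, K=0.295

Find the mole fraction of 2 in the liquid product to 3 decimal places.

Rachford–Rice: g(ψ) = Σ zᵢ(Kᵢ−1)/(1+ψ(Kᵢ−1)) = 0.
Check two-phase: ΣzᵢKᵢ = 1.500 > 1 and Σzᵢ/Kᵢ = 1.736 > 1, so g(0) = 0.500 > 0 and g(1) = -0.736 < 0.
Newton–Raphson from ψ = 0.5:
  ψ = 0.500: g = -0.0180, g' = -0.923 → ψ = 0.480
Converged at ψ = 0.480.
Compositions from xᵢ = zᵢ/(1+ψ(Kᵢ−1)), yᵢ = Kᵢxᵢ:
  1: x = 0.183, y = 0.485
  2: x = 0.144, y = 0.316
  3: x = 0.673, y = 0.199

x_2 = 0.144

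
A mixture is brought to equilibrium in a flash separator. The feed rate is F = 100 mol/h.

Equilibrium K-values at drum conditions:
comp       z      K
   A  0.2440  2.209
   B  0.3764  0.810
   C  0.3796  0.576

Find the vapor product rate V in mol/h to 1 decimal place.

Iterate (Newton) starting at V/F = 0.55:
  V/F = 0.5500: g = -0.11258, g' = -0.2617 → V/F = 0.1198
  V/F = 0.1198: g = 0.01495, g' = -0.3621 → V/F = 0.1610
  V/F = 0.1610: g = 0.00041, g' = -0.3430 → V/F = 0.1622
Converged at V/F = 0.1622.
Then V = V/F·F = 0.1622·100 = 16.2 mol/h and L = F − V = 83.8 mol/h.

V = 16.2 mol/h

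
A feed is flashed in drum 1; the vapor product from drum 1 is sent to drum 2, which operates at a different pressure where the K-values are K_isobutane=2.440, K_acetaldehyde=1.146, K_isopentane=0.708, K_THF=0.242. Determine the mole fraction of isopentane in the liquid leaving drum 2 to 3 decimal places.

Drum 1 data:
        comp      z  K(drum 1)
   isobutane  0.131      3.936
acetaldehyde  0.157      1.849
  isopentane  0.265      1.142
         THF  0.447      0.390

x_isopentane (drum 2) = 0.316

Drum 1:
Let ψ₁ = V/F and solve Σ zᵢ(Kᵢ−1)/(1+ψ₁(Kᵢ−1)) = 0.
Feasibility: ΣzᵢKᵢ = 1.283, Σzᵢ/Kᵢ = 1.496 — both > 1, two phases present.
Iterate (Newton) starting at ψ₁ = 0.6:
  ψ₁ = 0.600: g = -0.1678, g' = -0.616 → ψ₁ = 0.328
  ψ₁ = 0.328: g = -0.0045, g' = -0.627 → ψ₁ = 0.320
Converged at ψ₁ = 0.320.
Drum-1 compositions:
  isobutane: x = 0.067, y = 0.266
  acetaldehyde: x = 0.123, y = 0.228
  isopentane: x = 0.253, y = 0.289
  THF: x = 0.556, y = 0.217
Drum-2 feed = drum-1 vapor: z₂ = (0.2656, 0.2282, 0.2895, 0.2167).
Drum 2:
Rachford–Rice: g(ψ₂) = Σ zᵢ(Kᵢ−1)/(1+ψ₂(Kᵢ−1)) = 0.
Feasibility: ΣzᵢKᵢ = 1.167, Σzᵢ/Kᵢ = 1.612 — both > 1, two phases present.
Newton–Raphson from ψ₂ = 0.59:
  ψ₂ = 0.590: g = -0.1618, g' = -0.609 → ψ₂ = 0.324
  ψ₂ = 0.324: g = -0.0185, g' = -0.509 → ψ₂ = 0.288
Converged at ψ₂ = 0.288.
  isobutane: x = 0.188, y = 0.458
  acetaldehyde: x = 0.219, y = 0.251
  isopentane: x = 0.316, y = 0.224
  THF: x = 0.277, y = 0.067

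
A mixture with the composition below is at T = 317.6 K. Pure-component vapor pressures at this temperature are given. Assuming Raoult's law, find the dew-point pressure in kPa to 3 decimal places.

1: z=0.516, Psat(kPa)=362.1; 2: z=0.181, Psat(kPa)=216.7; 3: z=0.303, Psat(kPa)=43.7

At the dew point ψ → 1, so Σzᵢ/Kᵢ = 1 with Kᵢ = Pᵢˢᵃᵗ/P ⇒ 1/P = Σzᵢ/Pᵢˢᵃᵗ.
1/P = 0.516/362.1 + 0.181/216.7 + 0.303/43.7 = 0.009194 ⇒ P = 108.768 kPa

Pdew = 108.768 kPa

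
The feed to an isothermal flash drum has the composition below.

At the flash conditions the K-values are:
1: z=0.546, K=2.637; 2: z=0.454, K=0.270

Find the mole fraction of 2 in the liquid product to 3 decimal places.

x_2 = 0.692

Binary case is linear: z₁(K₁−1)(1+ψ(K₂−1)) + z₂(K₂−1)(1+ψ(K₁−1)) = 0
⇒ ψ = [z₁(K₁−1)+z₂(K₂−1)] / [−(K₁−1)(K₂−1)] = 0.5624/1.1950 = 0.471
Compositions from xᵢ = zᵢ/(1+ψ(Kᵢ−1)), yᵢ = Kᵢxᵢ:
  1: x = 0.308, y = 0.813
  2: x = 0.692, y = 0.187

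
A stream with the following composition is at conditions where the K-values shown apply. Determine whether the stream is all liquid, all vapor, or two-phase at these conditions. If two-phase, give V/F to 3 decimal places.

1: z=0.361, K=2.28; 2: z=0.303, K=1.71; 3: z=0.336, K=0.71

ΣzᵢKᵢ = 1.580; Σzᵢ/Kᵢ = 0.809.
Since Σzᵢ/Kᵢ < 1 the mixture is above its dew point — single vapor phase.

all vapor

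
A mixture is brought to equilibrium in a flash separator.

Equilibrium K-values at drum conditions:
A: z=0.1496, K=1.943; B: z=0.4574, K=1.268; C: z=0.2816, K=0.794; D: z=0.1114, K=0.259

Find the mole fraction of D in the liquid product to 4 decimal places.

x_D = 0.1837

Newton iteration, ψ⁰ = 0.5:
  ψ = 0.5000: g = 0.00817, g' = -0.2562 → ψ = 0.5319
  ψ = 0.5319: g = -0.00015, g' = -0.2659 → ψ = 0.5313
Converged at ψ = 0.5313.
Compositions from xᵢ = zᵢ/(1+ψ(Kᵢ−1)), yᵢ = Kᵢxᵢ:
  A: x = 0.0997, y = 0.1936
  B: x = 0.4004, y = 0.5077
  C: x = 0.3162, y = 0.2511
  D: x = 0.1837, y = 0.0476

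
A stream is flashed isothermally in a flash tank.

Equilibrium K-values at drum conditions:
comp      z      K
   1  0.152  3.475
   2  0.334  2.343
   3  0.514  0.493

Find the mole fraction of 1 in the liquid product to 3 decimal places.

x_1 = 0.059

Let ψ = V/F and solve Σ zᵢ(Kᵢ−1)/(1+ψ(Kᵢ−1)) = 0.
Feasibility: ΣzᵢKᵢ = 1.564, Σzᵢ/Kᵢ = 1.229 — both > 1, two phases present.
Newton iteration, ψ⁰ = 0.5:
  ψ = 0.500: g = 0.0874, g' = -0.639 → ψ = 0.637
  ψ = 0.637: g = 0.0029, g' = -0.603 → ψ = 0.642
Converged at ψ = 0.642.
Compositions from xᵢ = zᵢ/(1+ψ(Kᵢ−1)), yᵢ = Kᵢxᵢ:
  1: x = 0.059, y = 0.204
  2: x = 0.179, y = 0.420
  3: x = 0.762, y = 0.376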